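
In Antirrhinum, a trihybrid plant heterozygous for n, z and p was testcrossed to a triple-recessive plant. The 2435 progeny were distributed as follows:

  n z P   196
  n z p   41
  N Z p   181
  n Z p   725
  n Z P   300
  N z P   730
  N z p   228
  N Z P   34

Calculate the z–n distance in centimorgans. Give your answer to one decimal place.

The two most frequent reciprocal classes, N z P and n Z p, are the parental types, so the F1 was N z P / n Z p.
The two rarest classes, N Z P and n z p, are the double crossovers. Comparing them with the parentals, only the z allele has switched, so z is the middle locus and the order is p – z – n.
Crossovers in the z–n interval produce the single-crossover classes n z P and N Z p (196 + 181 = 377) plus the double crossovers (75).
RF(z–n) = (377 + 75) / 2435 = 452/2435 = 0.1856 → 18.6 centimorgans.

18.6 centimorgans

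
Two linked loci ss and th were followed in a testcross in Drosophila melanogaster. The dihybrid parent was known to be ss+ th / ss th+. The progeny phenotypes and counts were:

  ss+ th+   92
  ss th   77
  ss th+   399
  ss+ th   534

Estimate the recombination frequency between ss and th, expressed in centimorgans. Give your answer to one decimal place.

The recombinant classes are ss+ th+ and ss th: 92 + 77 = 169.
Recombination frequency = 169/1102 = 0.1534 ≈ 15.3%, i.e. 15.3 centimorgans.

15.3 centimorgans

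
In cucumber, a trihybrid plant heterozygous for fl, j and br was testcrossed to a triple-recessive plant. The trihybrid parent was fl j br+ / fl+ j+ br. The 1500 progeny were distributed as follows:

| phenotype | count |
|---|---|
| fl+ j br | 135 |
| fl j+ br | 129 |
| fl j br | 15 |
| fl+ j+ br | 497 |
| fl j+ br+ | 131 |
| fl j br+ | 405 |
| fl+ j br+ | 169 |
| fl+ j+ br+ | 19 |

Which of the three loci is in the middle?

The two rarest classes, fl j br and fl+ j+ br+, are the double crossovers. Comparing them with the parentals, only the br allele has switched, so br is the middle locus and the order is j – br – fl.

br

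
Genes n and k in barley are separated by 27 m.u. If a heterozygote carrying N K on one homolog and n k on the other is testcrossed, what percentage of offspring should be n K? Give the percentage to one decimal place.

13.5%

A map distance of 27 m.u. corresponds to a recombination frequency of 0.270.
The F1 is N K / n k, so n K is a recombinant gamete class with expected frequency r/2 = 0.270/2 = 0.1350.
That is 0.1350 = 13.5% of the progeny.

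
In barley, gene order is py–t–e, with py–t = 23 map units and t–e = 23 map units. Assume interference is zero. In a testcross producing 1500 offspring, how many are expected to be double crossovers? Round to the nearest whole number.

Map distances give recombination frequencies of 0.230 and 0.230 for the two intervals.
With no interference, expected double-crossover frequency = 0.230 × 0.230 = 0.05290.
Expected number = 0.05290 × 1500 = 79.35 ≈ 79.

79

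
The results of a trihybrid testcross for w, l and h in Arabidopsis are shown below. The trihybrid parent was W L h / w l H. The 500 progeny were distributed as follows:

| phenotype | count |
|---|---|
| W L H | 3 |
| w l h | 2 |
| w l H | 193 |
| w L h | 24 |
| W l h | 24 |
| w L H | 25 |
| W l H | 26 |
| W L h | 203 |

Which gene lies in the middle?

The two rarest classes, W L H and w l h, are the double crossovers. Comparing them with the parentals, only the h allele has switched, so h is the middle locus and the order is l – h – w.

h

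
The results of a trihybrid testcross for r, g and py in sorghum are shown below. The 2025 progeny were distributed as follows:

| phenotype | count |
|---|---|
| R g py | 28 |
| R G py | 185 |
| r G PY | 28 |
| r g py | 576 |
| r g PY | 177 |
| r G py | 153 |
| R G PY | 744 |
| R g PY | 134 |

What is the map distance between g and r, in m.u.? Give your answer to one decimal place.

The two most frequent reciprocal classes, r g py and R G PY, are the parental types, so the F1 was r g py / R G PY.
The two rarest classes, R g py and r G PY, are the double crossovers. Comparing them with the parentals, only the r allele has switched, so r is the middle locus and the order is py – r – g.
Crossovers in the r–g interval produce the single-crossover classes r G py and R g PY (153 + 134 = 287) plus the double crossovers (56).
RF(r–g) = (287 + 56) / 2025 = 343/2025 = 0.1694 → 16.9 m.u.

16.9 m.u.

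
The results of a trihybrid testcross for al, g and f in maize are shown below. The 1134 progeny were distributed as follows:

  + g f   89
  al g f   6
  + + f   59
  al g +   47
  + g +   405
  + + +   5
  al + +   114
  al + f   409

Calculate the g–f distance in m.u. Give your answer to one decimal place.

18.9 m.u.

The two most frequent reciprocal classes, al + f and + g +, are the parental types, so the F1 was al + f / + g +.
The two rarest classes, al g f and + + +, are the double crossovers. Comparing them with the parentals, only the g allele has switched, so g is the middle locus and the order is f – g – al.
Crossovers in the f–g interval produce the single-crossover classes al + + and + g f (114 + 89 = 203) plus the double crossovers (11).
RF(f–g) = (203 + 11) / 1134 = 214/1134 = 0.1887 → 18.9 m.u.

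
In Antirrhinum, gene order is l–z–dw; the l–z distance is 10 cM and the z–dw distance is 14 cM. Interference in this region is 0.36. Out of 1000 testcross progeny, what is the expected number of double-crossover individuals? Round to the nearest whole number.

Map distances give recombination frequencies of 0.100 and 0.140 for the two intervals.
With interference 0.36 (so coincidence = 0.64), expected double-crossover frequency = 0.100 × 0.140 × 0.64 = 0.00896.
Expected number = 0.00896 × 1000 = 8.96 ≈ 9.

9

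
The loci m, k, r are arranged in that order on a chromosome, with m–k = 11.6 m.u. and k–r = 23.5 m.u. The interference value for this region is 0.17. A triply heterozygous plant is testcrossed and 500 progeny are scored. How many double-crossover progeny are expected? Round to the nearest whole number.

11

Map distances give recombination frequencies of 0.116 and 0.235 for the two intervals.
With interference 0.17 (so coincidence = 0.83), expected double-crossover frequency = 0.116 × 0.235 × 0.83 = 0.02263.
Expected number = 0.02263 × 500 = 11.31 ≈ 11.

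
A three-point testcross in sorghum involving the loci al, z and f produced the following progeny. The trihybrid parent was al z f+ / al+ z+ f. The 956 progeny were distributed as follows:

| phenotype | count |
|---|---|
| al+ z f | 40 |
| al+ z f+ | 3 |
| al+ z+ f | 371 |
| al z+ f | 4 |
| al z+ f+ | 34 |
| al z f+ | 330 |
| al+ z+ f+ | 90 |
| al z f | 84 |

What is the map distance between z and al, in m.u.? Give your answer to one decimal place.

8.5 m.u.

The two rarest classes, al+ z f+ and al z+ f, are the double crossovers. Comparing them with the parentals, only the al allele has switched, so al is the middle locus and the order is z – al – f.
Crossovers in the z–al interval produce the single-crossover classes al z+ f+ and al+ z f (34 + 40 = 74) plus the double crossovers (7).
RF(z–al) = (74 + 7) / 956 = 81/956 = 0.0847 → 8.5 m.u.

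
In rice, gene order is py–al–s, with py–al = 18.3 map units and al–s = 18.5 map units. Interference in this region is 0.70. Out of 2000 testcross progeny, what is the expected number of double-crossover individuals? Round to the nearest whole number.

20

Map distances give recombination frequencies of 0.183 and 0.185 for the two intervals.
With interference 0.70 (so coincidence = 0.30), expected double-crossover frequency = 0.183 × 0.185 × 0.30 = 0.01016.
Expected number = 0.01016 × 2000 = 20.31 ≈ 20.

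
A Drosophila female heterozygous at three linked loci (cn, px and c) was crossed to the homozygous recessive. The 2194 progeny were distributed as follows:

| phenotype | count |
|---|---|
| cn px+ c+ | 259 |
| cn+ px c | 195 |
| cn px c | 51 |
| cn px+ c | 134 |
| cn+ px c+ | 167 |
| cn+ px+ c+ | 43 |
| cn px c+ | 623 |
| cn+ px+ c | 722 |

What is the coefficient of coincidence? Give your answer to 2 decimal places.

The two most frequent reciprocal classes, cn px c+ and cn+ px+ c, are the parental types, so the F1 was cn px c+ / cn+ px+ c.
The two rarest classes, cn px c and cn+ px+ c+, are the double crossovers. Comparing them with the parentals, only the c allele has switched, so c is the middle locus and the order is cn – c – px.
cn–c: (301 + 94)/2194 = 0.1800; c–px: (454 + 94)/2194 = 0.2498.
Expected DCO frequency = 0.1800 × 0.2498 ≈ 0.04496; observed = 94/2194 ≈ 0.04284.
Coefficient of coincidence = 0.04284/0.04496 ≈ 0.95.

0.95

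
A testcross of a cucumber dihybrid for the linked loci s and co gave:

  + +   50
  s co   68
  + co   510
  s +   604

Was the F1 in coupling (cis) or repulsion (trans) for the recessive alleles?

trans

The two most frequent classes are + co (510) and s + (604); these are the parental (non-recombinant) types.
So the F1 carried + co on one chromosome and s + on the other — the recessive alleles are on opposite chromosomes (trans / repulsion).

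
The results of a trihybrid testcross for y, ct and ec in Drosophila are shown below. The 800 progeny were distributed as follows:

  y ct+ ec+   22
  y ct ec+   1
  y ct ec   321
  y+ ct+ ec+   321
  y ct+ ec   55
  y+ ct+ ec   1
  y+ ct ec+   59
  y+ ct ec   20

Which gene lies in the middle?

ec

The two most frequent reciprocal classes, y+ ct+ ec+ and y ct ec, are the parental types, so the F1 was y+ ct+ ec+ / y ct ec.
The two rarest classes, y+ ct+ ec and y ct ec+, are the double crossovers. Comparing them with the parentals, only the ec allele has switched, so ec is the middle locus and the order is y – ec – ct.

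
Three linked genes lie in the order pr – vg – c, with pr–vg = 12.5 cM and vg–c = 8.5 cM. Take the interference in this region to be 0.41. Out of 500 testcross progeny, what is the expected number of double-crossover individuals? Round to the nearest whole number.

Map distances give recombination frequencies of 0.125 and 0.085 for the two intervals.
With interference 0.41 (so coincidence = 0.59), expected double-crossover frequency = 0.125 × 0.085 × 0.59 = 0.00627.
Expected number = 0.00627 × 500 = 3.13 ≈ 3.

3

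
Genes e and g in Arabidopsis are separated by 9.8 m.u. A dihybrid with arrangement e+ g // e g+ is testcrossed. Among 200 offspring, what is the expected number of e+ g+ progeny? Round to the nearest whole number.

10

A map distance of 9.8 m.u. corresponds to a recombination frequency of 0.098.
The F1 is e+ g / e g+, so e+ g+ is a recombinant gamete class with expected frequency r/2 = 0.098/2 = 0.0490.
Expected number = 0.0490 × 200 = 9.80 ≈ 10.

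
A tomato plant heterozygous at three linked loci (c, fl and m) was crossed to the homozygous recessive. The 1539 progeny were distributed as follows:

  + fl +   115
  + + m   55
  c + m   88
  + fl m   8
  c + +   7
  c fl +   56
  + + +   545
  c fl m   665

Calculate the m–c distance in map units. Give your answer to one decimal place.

8.2 map units

The two most frequent reciprocal classes, + + + and c fl m, are the parental types, so the F1 was + + + / c fl m.
The two rarest classes, c + + and + fl m, are the double crossovers. Comparing them with the parentals, only the c allele has switched, so c is the middle locus and the order is m – c – fl.
Crossovers in the m–c interval produce the single-crossover classes + + m and c fl + (55 + 56 = 111) plus the double crossovers (15).
RF(m–c) = (111 + 15) / 1539 = 126/1539 = 0.0819 → 8.2 map units.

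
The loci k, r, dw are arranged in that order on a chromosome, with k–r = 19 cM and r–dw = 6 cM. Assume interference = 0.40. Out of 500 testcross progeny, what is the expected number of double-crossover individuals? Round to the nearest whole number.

Map distances give recombination frequencies of 0.190 and 0.060 for the two intervals.
With interference 0.40 (so coincidence = 0.60), expected double-crossover frequency = 0.190 × 0.060 × 0.60 = 0.00684.
Expected number = 0.00684 × 500 = 3.42 ≈ 3.

3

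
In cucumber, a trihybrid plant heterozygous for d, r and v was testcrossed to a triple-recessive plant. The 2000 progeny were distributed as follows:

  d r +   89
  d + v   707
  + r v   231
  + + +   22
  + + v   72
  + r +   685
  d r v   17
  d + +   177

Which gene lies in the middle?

r

The two most frequent reciprocal classes, + r + and d + v, are the parental types, so the F1 was + r + / d + v.
The two rarest classes, + + + and d r v, are the double crossovers. Comparing them with the parentals, only the r allele has switched, so r is the middle locus and the order is v – r – d.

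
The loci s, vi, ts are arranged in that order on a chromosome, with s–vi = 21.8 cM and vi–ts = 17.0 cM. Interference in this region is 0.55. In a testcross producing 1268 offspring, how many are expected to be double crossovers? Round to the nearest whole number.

21

Map distances give recombination frequencies of 0.218 and 0.170 for the two intervals.
With interference 0.55 (so coincidence = 0.45), expected double-crossover frequency = 0.218 × 0.170 × 0.45 = 0.01668.
Expected number = 0.01668 × 1268 = 21.15 ≈ 21.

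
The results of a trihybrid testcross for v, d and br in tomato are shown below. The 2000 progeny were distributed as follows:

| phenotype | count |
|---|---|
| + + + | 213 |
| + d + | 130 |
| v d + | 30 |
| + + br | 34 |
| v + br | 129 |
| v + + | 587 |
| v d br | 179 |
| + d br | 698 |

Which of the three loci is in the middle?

d

The two most frequent reciprocal classes, v + + and + d br, are the parental types, so the F1 was v + + / + d br.
The two rarest classes, v d + and + + br, are the double crossovers. Comparing them with the parentals, only the d allele has switched, so d is the middle locus and the order is br – d – v.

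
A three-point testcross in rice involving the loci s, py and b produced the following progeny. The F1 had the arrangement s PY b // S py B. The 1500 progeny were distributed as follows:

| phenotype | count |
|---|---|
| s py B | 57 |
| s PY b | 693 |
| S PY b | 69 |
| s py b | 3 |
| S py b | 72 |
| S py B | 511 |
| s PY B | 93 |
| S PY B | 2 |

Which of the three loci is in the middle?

py

The two rarest classes, s py b and S PY B, are the double crossovers. Comparing them with the parentals, only the py allele has switched, so py is the middle locus and the order is s – py – b.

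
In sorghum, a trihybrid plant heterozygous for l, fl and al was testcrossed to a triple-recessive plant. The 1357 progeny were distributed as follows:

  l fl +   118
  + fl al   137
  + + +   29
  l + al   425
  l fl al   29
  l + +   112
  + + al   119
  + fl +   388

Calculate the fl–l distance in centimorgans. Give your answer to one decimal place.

The two most frequent reciprocal classes, + fl + and l + al, are the parental types, so the F1 was + fl + / l + al.
The two rarest classes, + + + and l fl al, are the double crossovers. Comparing them with the parentals, only the fl allele has switched, so fl is the middle locus and the order is l – fl – al.
Crossovers in the l–fl interval produce the single-crossover classes l fl + and + + al (118 + 119 = 237) plus the double crossovers (58).
RF(l–fl) = (237 + 58) / 1357 = 295/1357 = 0.2174 → 21.7 centimorgans.

21.7 centimorgans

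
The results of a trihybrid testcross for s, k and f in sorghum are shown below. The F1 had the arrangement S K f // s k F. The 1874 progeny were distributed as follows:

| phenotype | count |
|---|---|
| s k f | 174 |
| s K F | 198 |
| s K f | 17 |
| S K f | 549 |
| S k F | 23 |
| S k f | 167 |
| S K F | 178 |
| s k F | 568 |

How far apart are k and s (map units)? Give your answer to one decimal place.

21.6 map units

The two rarest classes, s K f and S k F, are the double crossovers. Comparing them with the parentals, only the s allele has switched, so s is the middle locus and the order is f – s – k.
Crossovers in the s–k interval produce the single-crossover classes S k f and s K F (167 + 198 = 365) plus the double crossovers (40).
RF(s–k) = (365 + 40) / 1874 = 405/1874 = 0.2161 → 21.6 map units.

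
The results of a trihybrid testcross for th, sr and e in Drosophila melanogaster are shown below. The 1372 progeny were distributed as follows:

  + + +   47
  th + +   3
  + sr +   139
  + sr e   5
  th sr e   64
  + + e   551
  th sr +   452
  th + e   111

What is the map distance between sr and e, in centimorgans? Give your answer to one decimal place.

The two most frequent reciprocal classes, th sr + and + + e, are the parental types, so the F1 was th sr + / + + e.
The two rarest classes, th + + and + sr e, are the double crossovers. Comparing them with the parentals, only the sr allele has switched, so sr is the middle locus and the order is e – sr – th.
Crossovers in the e–sr interval produce the single-crossover classes th sr e and + + + (64 + 47 = 111) plus the double crossovers (8).
RF(e–sr) = (111 + 8) / 1372 = 119/1372 = 0.0867 → 8.7 centimorgans.

8.7 centimorgans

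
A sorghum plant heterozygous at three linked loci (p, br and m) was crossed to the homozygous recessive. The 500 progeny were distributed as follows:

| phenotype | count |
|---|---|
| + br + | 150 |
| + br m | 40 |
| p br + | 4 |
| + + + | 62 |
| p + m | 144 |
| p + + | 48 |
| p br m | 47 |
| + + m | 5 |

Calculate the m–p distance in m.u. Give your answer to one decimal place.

19.4 m.u.

The two most frequent reciprocal classes, + br + and p + m, are the parental types, so the F1 was + br + / p + m.
The two rarest classes, p br + and + + m, are the double crossovers. Comparing them with the parentals, only the p allele has switched, so p is the middle locus and the order is br – p – m.
Crossovers in the p–m interval produce the single-crossover classes + br m and p + + (40 + 48 = 88) plus the double crossovers (9).
RF(p–m) = (88 + 9) / 500 = 97/500 = 0.1940 → 19.4 m.u.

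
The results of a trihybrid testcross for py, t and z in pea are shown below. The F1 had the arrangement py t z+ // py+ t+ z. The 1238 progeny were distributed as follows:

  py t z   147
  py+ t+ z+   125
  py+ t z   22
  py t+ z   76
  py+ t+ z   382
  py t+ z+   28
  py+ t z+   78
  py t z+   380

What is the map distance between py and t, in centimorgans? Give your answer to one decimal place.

16.5 centimorgans

The two rarest classes, py t+ z+ and py+ t z, are the double crossovers. Comparing them with the parentals, only the t allele has switched, so t is the middle locus and the order is py – t – z.
Crossovers in the py–t interval produce the single-crossover classes py+ t z+ and py t+ z (78 + 76 = 154) plus the double crossovers (50).
RF(py–t) = (154 + 50) / 1238 = 204/1238 = 0.1648 → 16.5 centimorgans.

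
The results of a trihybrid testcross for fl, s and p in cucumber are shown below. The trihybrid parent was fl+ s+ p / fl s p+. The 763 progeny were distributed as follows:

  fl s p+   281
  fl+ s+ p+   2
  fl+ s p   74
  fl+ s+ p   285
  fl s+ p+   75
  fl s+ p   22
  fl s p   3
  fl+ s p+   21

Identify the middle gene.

The two rarest classes, fl+ s+ p+ and fl s p, are the double crossovers. Comparing them with the parentals, only the p allele has switched, so p is the middle locus and the order is s – p – fl.

p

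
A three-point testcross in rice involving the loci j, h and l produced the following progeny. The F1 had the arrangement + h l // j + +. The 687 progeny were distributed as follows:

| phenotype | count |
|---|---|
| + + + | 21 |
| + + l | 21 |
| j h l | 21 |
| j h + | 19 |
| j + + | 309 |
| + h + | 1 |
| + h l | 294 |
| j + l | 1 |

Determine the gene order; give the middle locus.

The two rarest classes, + h + and j + l, are the double crossovers. Comparing them with the parentals, only the l allele has switched, so l is the middle locus and the order is j – l – h.

l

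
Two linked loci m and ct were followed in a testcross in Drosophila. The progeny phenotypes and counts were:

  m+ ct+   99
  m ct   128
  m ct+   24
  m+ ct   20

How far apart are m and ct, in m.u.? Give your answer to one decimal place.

The two most frequent classes, m+ ct+ (99) and m ct (128), are the parental types, so the F1 was m+ ct+ / m ct.
The recombinant classes are m+ ct and m ct+: 20 + 24 = 44.
Recombination frequency = 44/271 = 0.1624 ≈ 16.2%, i.e. 16.2 m.u.

16.2 m.u.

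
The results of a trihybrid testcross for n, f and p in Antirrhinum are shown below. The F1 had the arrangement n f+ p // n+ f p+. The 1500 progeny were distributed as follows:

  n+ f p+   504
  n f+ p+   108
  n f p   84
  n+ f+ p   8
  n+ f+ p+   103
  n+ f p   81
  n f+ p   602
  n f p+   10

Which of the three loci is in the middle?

n

The two rarest classes, n+ f+ p and n f p+, are the double crossovers. Comparing them with the parentals, only the n allele has switched, so n is the middle locus and the order is f – n – p.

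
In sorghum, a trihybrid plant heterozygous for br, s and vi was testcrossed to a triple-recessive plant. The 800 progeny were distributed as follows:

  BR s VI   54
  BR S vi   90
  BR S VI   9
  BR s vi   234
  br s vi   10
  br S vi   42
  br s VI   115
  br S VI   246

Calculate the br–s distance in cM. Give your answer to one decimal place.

28.0 cM

The two most frequent reciprocal classes, br S VI and BR s vi, are the parental types, so the F1 was br S VI / BR s vi.
The two rarest classes, BR S VI and br s vi, are the double crossovers. Comparing them with the parentals, only the br allele has switched, so br is the middle locus and the order is vi – br – s.
Crossovers in the br–s interval produce the single-crossover classes br s VI and BR S vi (115 + 90 = 205) plus the double crossovers (19).
RF(br–s) = (205 + 19) / 800 = 224/800 = 0.2800 → 28.0 cM.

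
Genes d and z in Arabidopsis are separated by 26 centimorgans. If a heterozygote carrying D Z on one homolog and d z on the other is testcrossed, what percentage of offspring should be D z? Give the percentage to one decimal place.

13.0%

A map distance of 26 centimorgans corresponds to a recombination frequency of 0.260.
The F1 is D Z / d z, so D z is a recombinant gamete class with expected frequency r/2 = 0.260/2 = 0.1300.
That is 0.1300 = 13.0% of the progeny.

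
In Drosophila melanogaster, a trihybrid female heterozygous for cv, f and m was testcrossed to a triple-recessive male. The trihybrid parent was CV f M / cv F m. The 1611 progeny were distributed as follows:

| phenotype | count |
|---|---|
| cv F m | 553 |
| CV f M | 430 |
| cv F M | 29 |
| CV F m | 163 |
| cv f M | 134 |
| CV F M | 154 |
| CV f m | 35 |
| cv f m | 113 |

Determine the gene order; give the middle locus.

m

The two rarest classes, CV f m and cv F M, are the double crossovers. Comparing them with the parentals, only the m allele has switched, so m is the middle locus and the order is f – m – cv.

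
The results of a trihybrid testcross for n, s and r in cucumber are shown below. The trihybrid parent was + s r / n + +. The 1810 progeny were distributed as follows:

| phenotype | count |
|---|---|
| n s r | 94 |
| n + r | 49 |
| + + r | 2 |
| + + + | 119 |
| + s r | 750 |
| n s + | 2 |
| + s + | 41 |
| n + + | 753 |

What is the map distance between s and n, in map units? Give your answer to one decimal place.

12.0 map units

The two rarest classes, + + r and n s +, are the double crossovers. Comparing them with the parentals, only the s allele has switched, so s is the middle locus and the order is r – s – n.
Crossovers in the s–n interval produce the single-crossover classes n s r and + + + (94 + 119 = 213) plus the double crossovers (4).
RF(s–n) = (213 + 4) / 1810 = 217/1810 = 0.1199 → 12.0 map units.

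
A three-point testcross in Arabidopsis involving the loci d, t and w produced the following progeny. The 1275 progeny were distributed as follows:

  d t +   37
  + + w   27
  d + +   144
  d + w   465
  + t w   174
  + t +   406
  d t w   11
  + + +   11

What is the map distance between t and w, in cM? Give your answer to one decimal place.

The two most frequent reciprocal classes, d + w and + t +, are the parental types, so the F1 was d + w / + t +.
The two rarest classes, d t w and + + +, are the double crossovers. Comparing them with the parentals, only the t allele has switched, so t is the middle locus and the order is w – t – d.
Crossovers in the w–t interval produce the single-crossover classes d + + and + t w (144 + 174 = 318) plus the double crossovers (22).
RF(w–t) = (318 + 22) / 1275 = 340/1275 = 0.2667 → 26.7 cM.

26.7 cM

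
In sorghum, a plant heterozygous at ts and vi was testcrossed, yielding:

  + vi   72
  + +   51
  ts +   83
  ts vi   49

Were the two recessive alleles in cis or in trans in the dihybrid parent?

trans

The two most frequent classes are + vi (72) and ts + (83); these are the parental (non-recombinant) types.
So the F1 carried + vi on one chromosome and ts + on the other — the recessive alleles are on opposite chromosomes (trans / repulsion).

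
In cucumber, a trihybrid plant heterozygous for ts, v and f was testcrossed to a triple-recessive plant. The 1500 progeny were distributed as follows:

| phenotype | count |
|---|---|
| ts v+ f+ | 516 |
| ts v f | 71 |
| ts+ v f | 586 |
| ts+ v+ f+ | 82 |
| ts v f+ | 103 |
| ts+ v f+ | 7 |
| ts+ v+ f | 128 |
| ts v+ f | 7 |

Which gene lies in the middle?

The two most frequent reciprocal classes, ts v+ f+ and ts+ v f, are the parental types, so the F1 was ts v+ f+ / ts+ v f.
The two rarest classes, ts v+ f and ts+ v f+, are the double crossovers. Comparing them with the parentals, only the f allele has switched, so f is the middle locus and the order is v – f – ts.

f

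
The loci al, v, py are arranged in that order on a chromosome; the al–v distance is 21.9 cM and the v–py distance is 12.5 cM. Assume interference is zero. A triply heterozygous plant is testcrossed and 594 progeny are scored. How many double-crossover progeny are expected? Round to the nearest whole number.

16

Map distances give recombination frequencies of 0.219 and 0.125 for the two intervals.
With no interference, expected double-crossover frequency = 0.219 × 0.125 = 0.02737.
Expected number = 0.02737 × 594 = 16.26 ≈ 16.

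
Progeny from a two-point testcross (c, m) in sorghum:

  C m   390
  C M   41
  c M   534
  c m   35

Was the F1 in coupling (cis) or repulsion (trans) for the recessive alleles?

trans

The two most frequent classes are C m (390) and c M (534); these are the parental (non-recombinant) types.
So the F1 carried C m on one chromosome and c M on the other — the recessive alleles are on opposite chromosomes (trans / repulsion).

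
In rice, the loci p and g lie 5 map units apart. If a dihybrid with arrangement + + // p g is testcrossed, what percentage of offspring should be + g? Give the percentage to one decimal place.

2.5%

A map distance of 5 map units corresponds to a recombination frequency of 0.050.
The F1 is + + / p g, so + g is a recombinant gamete class with expected frequency r/2 = 0.050/2 = 0.0250.
That is 0.0250 = 2.5% of the progeny.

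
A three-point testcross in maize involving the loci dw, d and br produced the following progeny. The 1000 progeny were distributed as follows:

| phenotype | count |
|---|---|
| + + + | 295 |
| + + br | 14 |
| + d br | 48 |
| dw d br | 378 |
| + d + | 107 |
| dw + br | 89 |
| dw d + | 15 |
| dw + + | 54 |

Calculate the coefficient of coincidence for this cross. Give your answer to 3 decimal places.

0.984

The two most frequent reciprocal classes, dw d br and + + +, are the parental types, so the F1 was dw d br / + + +.
The two rarest classes, dw d + and + + br, are the double crossovers. Comparing them with the parentals, only the br allele has switched, so br is the middle locus and the order is dw – br – d.
dw–br: (102 + 29)/1000 = 0.1310; br–d: (196 + 29)/1000 = 0.2250.
Expected DCO frequency = 0.1310 × 0.2250 ≈ 0.02948; observed = 29/1000 ≈ 0.02900.
Coefficient of coincidence = 0.02900/0.02948 ≈ 0.984.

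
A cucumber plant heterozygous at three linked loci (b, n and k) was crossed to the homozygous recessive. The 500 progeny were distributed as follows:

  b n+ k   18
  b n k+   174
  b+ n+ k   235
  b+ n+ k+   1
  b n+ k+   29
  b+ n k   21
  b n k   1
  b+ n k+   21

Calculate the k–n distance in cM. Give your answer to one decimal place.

10.4 cM

The two most frequent reciprocal classes, b n k+ and b+ n+ k, are the parental types, so the F1 was b n k+ / b+ n+ k.
The two rarest classes, b n k and b+ n+ k+, are the double crossovers. Comparing them with the parentals, only the k allele has switched, so k is the middle locus and the order is n – k – b.
Crossovers in the n–k interval produce the single-crossover classes b n+ k+ and b+ n k (29 + 21 = 50) plus the double crossovers (2).
RF(n–k) = (50 + 2) / 500 = 52/500 = 0.1040 → 10.4 cM.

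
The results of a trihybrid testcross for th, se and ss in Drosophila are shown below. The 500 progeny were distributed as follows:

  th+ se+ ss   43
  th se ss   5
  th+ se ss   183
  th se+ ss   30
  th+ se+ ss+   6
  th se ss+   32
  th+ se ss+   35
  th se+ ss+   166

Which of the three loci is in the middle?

th

The two most frequent reciprocal classes, th+ se ss and th se+ ss+, are the parental types, so the F1 was th+ se ss / th se+ ss+.
The two rarest classes, th se ss and th+ se+ ss+, are the double crossovers. Comparing them with the parentals, only the th allele has switched, so th is the middle locus and the order is se – th – ss.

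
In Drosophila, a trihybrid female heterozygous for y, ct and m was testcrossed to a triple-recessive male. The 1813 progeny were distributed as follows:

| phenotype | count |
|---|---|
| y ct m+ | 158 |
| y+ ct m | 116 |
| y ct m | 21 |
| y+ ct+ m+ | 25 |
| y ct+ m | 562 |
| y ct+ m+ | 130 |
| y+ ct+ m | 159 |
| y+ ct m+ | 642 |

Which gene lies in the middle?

The two most frequent reciprocal classes, y+ ct m+ and y ct+ m, are the parental types, so the F1 was y+ ct m+ / y ct+ m.
The two rarest classes, y+ ct+ m+ and y ct m, are the double crossovers. Comparing them with the parentals, only the ct allele has switched, so ct is the middle locus and the order is m – ct – y.

ct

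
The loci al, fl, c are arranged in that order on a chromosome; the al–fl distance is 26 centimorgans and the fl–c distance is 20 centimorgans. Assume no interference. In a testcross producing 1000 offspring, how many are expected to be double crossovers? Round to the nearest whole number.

Map distances give recombination frequencies of 0.260 and 0.200 for the two intervals.
With no interference, expected double-crossover frequency = 0.260 × 0.200 = 0.05200.
Expected number = 0.05200 × 1000 = 52.00 ≈ 52.

52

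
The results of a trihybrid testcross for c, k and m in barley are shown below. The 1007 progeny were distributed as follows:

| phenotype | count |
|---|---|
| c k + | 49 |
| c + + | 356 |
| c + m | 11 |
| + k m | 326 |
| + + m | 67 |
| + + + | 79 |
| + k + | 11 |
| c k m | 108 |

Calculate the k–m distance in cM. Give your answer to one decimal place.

13.7 cM

The two most frequent reciprocal classes, c + + and + k m, are the parental types, so the F1 was c + + / + k m.
The two rarest classes, c + m and + k +, are the double crossovers. Comparing them with the parentals, only the m allele has switched, so m is the middle locus and the order is k – m – c.
Crossovers in the k–m interval produce the single-crossover classes c k + and + + m (49 + 67 = 116) plus the double crossovers (22).
RF(k–m) = (116 + 22) / 1007 = 138/1007 = 0.1370 → 13.7 cM.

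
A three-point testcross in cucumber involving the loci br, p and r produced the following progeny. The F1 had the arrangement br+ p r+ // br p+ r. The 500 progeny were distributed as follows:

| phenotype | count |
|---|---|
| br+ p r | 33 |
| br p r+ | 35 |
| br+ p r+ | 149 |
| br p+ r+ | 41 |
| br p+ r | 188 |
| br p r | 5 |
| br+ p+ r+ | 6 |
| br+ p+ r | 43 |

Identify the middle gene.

The two rarest classes, br+ p+ r+ and br p r, are the double crossovers. Comparing them with the parentals, only the p allele has switched, so p is the middle locus and the order is r – p – br.

p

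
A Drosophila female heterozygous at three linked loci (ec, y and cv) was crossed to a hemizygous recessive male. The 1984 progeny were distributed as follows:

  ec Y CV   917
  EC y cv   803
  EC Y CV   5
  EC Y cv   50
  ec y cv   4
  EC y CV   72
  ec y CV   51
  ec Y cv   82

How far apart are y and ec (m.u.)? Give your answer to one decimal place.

The two most frequent reciprocal classes, ec Y CV and EC y cv, are the parental types, so the F1 was ec Y CV / EC y cv.
The two rarest classes, EC Y CV and ec y cv, are the double crossovers. Comparing them with the parentals, only the ec allele has switched, so ec is the middle locus and the order is cv – ec – y.
Crossovers in the ec–y interval produce the single-crossover classes ec y CV and EC Y cv (51 + 50 = 101) plus the double crossovers (9).
RF(ec–y) = (101 + 9) / 1984 = 110/1984 = 0.0554 → 5.5 m.u.

5.5 m.u.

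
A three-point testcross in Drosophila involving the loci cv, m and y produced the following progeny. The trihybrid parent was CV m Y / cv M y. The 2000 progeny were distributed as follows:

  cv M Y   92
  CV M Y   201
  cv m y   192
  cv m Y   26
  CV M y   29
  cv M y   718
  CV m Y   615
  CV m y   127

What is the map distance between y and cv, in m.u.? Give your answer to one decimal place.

13.7 m.u.

The two rarest classes, cv m Y and CV M y, are the double crossovers. Comparing them with the parentals, only the cv allele has switched, so cv is the middle locus and the order is m – cv – y.
Crossovers in the cv–y interval produce the single-crossover classes CV m y and cv M Y (127 + 92 = 219) plus the double crossovers (55).
RF(cv–y) = (219 + 55) / 2000 = 274/2000 = 0.1370 → 13.7 m.u.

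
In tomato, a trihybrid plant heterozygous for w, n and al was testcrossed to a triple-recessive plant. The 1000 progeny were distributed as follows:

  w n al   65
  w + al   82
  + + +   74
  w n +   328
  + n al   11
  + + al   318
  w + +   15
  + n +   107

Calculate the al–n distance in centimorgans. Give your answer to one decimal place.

The two most frequent reciprocal classes, w n + and + + al, are the parental types, so the F1 was w n + / + + al.
The two rarest classes, w + + and + n al, are the double crossovers. Comparing them with the parentals, only the n allele has switched, so n is the middle locus and the order is al – n – w.
Crossovers in the al–n interval produce the single-crossover classes w n al and + + + (65 + 74 = 139) plus the double crossovers (26).
RF(al–n) = (139 + 26) / 1000 = 165/1000 = 0.1650 → 16.5 centimorgans.

16.5 centimorgans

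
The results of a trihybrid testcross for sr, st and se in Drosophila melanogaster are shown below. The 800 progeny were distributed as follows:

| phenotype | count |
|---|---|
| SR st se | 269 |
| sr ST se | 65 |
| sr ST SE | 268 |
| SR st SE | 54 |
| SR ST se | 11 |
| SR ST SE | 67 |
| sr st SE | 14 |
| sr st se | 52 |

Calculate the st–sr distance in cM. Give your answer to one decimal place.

18.0 cM

The two most frequent reciprocal classes, SR st se and sr ST SE, are the parental types, so the F1 was SR st se / sr ST SE.
The two rarest classes, SR ST se and sr st SE, are the double crossovers. Comparing them with the parentals, only the st allele has switched, so st is the middle locus and the order is se – st – sr.
Crossovers in the st–sr interval produce the single-crossover classes sr st se and SR ST SE (52 + 67 = 119) plus the double crossovers (25).
RF(st–sr) = (119 + 25) / 800 = 144/800 = 0.1800 → 18.0 cM.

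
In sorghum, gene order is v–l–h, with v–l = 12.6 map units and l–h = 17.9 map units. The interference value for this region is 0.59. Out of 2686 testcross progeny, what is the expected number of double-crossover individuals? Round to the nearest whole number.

Map distances give recombination frequencies of 0.126 and 0.179 for the two intervals.
With interference 0.59 (so coincidence = 0.41), expected double-crossover frequency = 0.126 × 0.179 × 0.41 = 0.00925.
Expected number = 0.00925 × 2686 = 24.84 ≈ 25.

25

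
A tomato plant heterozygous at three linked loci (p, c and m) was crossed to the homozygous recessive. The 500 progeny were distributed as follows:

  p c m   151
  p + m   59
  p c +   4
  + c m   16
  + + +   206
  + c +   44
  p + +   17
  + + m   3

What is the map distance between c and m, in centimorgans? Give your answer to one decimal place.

The two most frequent reciprocal classes, p c m and + + +, are the parental types, so the F1 was p c m / + + +.
The two rarest classes, p c + and + + m, are the double crossovers. Comparing them with the parentals, only the m allele has switched, so m is the middle locus and the order is c – m – p.
Crossovers in the c–m interval produce the single-crossover classes p + m and + c + (59 + 44 = 103) plus the double crossovers (7).
RF(c–m) = (103 + 7) / 500 = 110/500 = 0.2200 → 22.0 centimorgans.

22.0 centimorgans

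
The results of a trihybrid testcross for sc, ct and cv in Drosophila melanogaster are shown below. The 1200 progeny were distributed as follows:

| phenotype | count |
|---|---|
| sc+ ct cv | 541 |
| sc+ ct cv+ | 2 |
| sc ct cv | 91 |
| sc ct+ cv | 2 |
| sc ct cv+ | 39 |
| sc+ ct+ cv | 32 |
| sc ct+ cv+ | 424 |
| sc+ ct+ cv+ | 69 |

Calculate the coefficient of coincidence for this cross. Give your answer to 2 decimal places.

The two most frequent reciprocal classes, sc+ ct cv and sc ct+ cv+, are the parental types, so the F1 was sc+ ct cv / sc ct+ cv+.
The two rarest classes, sc+ ct cv+ and sc ct+ cv, are the double crossovers. Comparing them with the parentals, only the cv allele has switched, so cv is the middle locus and the order is ct – cv – sc.
ct–cv: (71 + 4)/1200 = 0.0625; cv–sc: (160 + 4)/1200 = 0.1367.
Expected DCO frequency = 0.0625 × 0.1367 ≈ 0.00854; observed = 4/1200 ≈ 0.00333.
Coefficient of coincidence = 0.00333/0.00854 ≈ 0.39.

0.39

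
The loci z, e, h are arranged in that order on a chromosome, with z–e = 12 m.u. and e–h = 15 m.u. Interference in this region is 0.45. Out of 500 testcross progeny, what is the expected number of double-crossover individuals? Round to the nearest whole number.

5

Map distances give recombination frequencies of 0.120 and 0.150 for the two intervals.
With interference 0.45 (so coincidence = 0.55), expected double-crossover frequency = 0.120 × 0.150 × 0.55 = 0.00990.
Expected number = 0.00990 × 500 = 4.95 ≈ 5.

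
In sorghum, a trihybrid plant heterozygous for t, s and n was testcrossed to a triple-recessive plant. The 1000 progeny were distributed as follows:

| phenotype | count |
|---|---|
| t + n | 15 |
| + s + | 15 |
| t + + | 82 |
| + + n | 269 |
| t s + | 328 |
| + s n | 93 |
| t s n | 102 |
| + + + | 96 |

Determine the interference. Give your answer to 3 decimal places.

0.358

The two most frequent reciprocal classes, + + n and t s +, are the parental types, so the F1 was + + n / t s +.
The two rarest classes, t + n and + s +, are the double crossovers. Comparing them with the parentals, only the t allele has switched, so t is the middle locus and the order is s – t – n.
s–t: (175 + 30)/1000 = 0.2050; t–n: (198 + 30)/1000 = 0.2280.
Expected DCO frequency = 0.2050 × 0.2280 ≈ 0.04674; observed = 30/1000 ≈ 0.03000.
Coefficient of coincidence = 0.03000/0.04674 ≈ 0.642; interference = 1 − 0.642 = 0.358.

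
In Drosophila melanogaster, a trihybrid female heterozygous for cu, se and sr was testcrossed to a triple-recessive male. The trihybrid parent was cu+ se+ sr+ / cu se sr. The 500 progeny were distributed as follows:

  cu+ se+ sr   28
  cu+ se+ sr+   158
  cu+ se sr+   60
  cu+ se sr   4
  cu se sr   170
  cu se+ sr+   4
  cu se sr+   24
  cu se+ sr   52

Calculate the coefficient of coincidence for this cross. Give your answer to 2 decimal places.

The two rarest classes, cu se+ sr+ and cu+ se sr, are the double crossovers. Comparing them with the parentals, only the cu allele has switched, so cu is the middle locus and the order is se – cu – sr.
se–cu: (112 + 8)/500 = 0.2400; cu–sr: (52 + 8)/500 = 0.1200.
Expected DCO frequency = 0.2400 × 0.1200 ≈ 0.02880; observed = 8/500 ≈ 0.01600.
Coefficient of coincidence = 0.01600/0.02880 ≈ 0.56.

0.56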